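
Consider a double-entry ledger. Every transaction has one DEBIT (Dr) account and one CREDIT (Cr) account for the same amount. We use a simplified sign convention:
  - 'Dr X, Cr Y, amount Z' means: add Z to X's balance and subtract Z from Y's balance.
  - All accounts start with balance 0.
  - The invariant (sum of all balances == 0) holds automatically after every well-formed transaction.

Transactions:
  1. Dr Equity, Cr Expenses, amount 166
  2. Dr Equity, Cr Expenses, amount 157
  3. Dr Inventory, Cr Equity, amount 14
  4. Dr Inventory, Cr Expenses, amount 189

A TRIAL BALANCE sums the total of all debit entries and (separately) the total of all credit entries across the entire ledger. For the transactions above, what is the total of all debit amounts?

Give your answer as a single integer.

Answer: 526

Derivation:
Txn 1: debit+=166
Txn 2: debit+=157
Txn 3: debit+=14
Txn 4: debit+=189
Total debits = 526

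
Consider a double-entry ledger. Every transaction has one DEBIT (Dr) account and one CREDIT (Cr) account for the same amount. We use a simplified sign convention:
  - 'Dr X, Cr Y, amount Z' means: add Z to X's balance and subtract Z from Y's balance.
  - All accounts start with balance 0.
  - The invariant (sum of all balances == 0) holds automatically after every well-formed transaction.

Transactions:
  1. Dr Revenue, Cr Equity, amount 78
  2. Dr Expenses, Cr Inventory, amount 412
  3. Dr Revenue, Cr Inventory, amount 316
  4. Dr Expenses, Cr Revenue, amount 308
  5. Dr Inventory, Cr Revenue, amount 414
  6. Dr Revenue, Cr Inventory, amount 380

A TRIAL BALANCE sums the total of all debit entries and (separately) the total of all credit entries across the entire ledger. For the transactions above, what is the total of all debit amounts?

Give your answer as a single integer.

Txn 1: debit+=78
Txn 2: debit+=412
Txn 3: debit+=316
Txn 4: debit+=308
Txn 5: debit+=414
Txn 6: debit+=380
Total debits = 1908

Answer: 1908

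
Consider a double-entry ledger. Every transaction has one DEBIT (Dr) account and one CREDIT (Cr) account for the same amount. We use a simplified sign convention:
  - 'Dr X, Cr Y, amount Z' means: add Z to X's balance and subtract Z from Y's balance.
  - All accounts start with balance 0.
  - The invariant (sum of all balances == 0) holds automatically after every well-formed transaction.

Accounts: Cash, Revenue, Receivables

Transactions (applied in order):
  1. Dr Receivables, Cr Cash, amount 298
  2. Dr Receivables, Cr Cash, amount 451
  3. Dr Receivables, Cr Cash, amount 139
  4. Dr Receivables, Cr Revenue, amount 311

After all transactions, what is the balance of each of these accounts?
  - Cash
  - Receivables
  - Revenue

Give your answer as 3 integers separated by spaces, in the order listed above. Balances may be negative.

Answer: -888 1199 -311

Derivation:
After txn 1 (Dr Receivables, Cr Cash, amount 298): Cash=-298 Receivables=298
After txn 2 (Dr Receivables, Cr Cash, amount 451): Cash=-749 Receivables=749
After txn 3 (Dr Receivables, Cr Cash, amount 139): Cash=-888 Receivables=888
After txn 4 (Dr Receivables, Cr Revenue, amount 311): Cash=-888 Receivables=1199 Revenue=-311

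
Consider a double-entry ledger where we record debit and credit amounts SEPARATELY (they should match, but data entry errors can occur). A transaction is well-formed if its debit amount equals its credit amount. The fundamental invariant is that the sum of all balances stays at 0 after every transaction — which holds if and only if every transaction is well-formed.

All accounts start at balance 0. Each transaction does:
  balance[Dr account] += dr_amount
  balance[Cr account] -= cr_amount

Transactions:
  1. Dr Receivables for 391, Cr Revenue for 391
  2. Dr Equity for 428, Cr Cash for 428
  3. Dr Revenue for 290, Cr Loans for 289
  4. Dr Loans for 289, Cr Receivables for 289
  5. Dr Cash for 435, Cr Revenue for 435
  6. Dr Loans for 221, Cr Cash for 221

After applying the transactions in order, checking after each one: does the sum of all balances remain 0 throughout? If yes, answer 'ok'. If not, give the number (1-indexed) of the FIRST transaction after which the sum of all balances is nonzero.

After txn 1: dr=391 cr=391 sum_balances=0
After txn 2: dr=428 cr=428 sum_balances=0
After txn 3: dr=290 cr=289 sum_balances=1
After txn 4: dr=289 cr=289 sum_balances=1
After txn 5: dr=435 cr=435 sum_balances=1
After txn 6: dr=221 cr=221 sum_balances=1

Answer: 3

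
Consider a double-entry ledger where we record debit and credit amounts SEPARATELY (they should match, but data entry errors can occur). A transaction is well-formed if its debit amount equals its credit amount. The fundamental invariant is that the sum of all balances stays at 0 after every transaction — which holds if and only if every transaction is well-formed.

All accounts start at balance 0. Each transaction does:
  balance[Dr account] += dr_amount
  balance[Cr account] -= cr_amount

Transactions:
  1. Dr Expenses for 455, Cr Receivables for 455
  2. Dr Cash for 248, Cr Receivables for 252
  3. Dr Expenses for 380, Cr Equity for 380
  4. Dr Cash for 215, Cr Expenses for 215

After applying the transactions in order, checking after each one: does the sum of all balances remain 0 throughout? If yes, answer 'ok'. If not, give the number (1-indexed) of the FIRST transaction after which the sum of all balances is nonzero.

After txn 1: dr=455 cr=455 sum_balances=0
After txn 2: dr=248 cr=252 sum_balances=-4
After txn 3: dr=380 cr=380 sum_balances=-4
After txn 4: dr=215 cr=215 sum_balances=-4

Answer: 2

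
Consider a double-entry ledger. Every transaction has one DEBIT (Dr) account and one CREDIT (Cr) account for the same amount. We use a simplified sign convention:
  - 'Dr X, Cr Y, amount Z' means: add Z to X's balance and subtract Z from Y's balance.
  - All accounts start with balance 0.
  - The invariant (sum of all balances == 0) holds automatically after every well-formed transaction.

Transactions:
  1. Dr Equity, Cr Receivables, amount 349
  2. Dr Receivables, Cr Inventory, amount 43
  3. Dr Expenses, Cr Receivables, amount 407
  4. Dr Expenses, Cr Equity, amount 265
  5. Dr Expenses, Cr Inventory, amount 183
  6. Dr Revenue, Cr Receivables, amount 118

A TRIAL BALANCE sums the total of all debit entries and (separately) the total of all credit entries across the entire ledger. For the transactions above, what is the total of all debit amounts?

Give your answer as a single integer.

Answer: 1365

Derivation:
Txn 1: debit+=349
Txn 2: debit+=43
Txn 3: debit+=407
Txn 4: debit+=265
Txn 5: debit+=183
Txn 6: debit+=118
Total debits = 1365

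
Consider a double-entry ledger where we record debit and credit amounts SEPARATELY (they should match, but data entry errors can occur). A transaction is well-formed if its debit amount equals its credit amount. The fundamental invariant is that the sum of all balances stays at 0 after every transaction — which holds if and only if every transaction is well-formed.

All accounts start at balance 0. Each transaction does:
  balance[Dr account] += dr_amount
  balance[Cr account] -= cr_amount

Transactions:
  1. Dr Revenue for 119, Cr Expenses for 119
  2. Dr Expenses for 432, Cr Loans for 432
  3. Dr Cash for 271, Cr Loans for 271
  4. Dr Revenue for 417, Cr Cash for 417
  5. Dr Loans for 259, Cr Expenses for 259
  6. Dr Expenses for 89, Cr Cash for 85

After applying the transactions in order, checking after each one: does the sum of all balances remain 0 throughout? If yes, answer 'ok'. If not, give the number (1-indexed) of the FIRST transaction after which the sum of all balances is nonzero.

Answer: 6

Derivation:
After txn 1: dr=119 cr=119 sum_balances=0
After txn 2: dr=432 cr=432 sum_balances=0
After txn 3: dr=271 cr=271 sum_balances=0
After txn 4: dr=417 cr=417 sum_balances=0
After txn 5: dr=259 cr=259 sum_balances=0
After txn 6: dr=89 cr=85 sum_balances=4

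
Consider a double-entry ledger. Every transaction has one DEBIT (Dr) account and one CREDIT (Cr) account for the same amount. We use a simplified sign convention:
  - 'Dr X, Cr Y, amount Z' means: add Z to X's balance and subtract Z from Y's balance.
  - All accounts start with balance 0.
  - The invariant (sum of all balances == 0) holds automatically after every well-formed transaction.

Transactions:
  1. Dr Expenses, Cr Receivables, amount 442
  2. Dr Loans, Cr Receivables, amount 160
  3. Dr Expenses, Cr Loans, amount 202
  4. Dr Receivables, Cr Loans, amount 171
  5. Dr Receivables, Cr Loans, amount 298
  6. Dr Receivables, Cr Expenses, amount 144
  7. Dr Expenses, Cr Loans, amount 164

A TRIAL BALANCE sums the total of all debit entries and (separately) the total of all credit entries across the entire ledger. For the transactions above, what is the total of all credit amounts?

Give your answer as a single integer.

Answer: 1581

Derivation:
Txn 1: credit+=442
Txn 2: credit+=160
Txn 3: credit+=202
Txn 4: credit+=171
Txn 5: credit+=298
Txn 6: credit+=144
Txn 7: credit+=164
Total credits = 1581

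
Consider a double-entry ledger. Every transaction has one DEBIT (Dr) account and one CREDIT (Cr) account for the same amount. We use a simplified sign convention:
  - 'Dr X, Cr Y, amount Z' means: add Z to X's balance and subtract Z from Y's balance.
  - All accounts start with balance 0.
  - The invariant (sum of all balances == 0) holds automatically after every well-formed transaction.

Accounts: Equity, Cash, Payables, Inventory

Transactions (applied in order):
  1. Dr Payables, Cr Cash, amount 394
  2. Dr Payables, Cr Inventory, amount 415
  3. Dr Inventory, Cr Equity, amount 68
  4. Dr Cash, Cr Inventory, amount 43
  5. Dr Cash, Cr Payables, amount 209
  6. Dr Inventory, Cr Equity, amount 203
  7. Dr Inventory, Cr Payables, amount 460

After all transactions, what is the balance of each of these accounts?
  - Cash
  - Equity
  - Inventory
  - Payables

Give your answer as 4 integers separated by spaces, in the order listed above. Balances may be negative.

Answer: -142 -271 273 140

Derivation:
After txn 1 (Dr Payables, Cr Cash, amount 394): Cash=-394 Payables=394
After txn 2 (Dr Payables, Cr Inventory, amount 415): Cash=-394 Inventory=-415 Payables=809
After txn 3 (Dr Inventory, Cr Equity, amount 68): Cash=-394 Equity=-68 Inventory=-347 Payables=809
After txn 4 (Dr Cash, Cr Inventory, amount 43): Cash=-351 Equity=-68 Inventory=-390 Payables=809
After txn 5 (Dr Cash, Cr Payables, amount 209): Cash=-142 Equity=-68 Inventory=-390 Payables=600
After txn 6 (Dr Inventory, Cr Equity, amount 203): Cash=-142 Equity=-271 Inventory=-187 Payables=600
After txn 7 (Dr Inventory, Cr Payables, amount 460): Cash=-142 Equity=-271 Inventory=273 Payables=140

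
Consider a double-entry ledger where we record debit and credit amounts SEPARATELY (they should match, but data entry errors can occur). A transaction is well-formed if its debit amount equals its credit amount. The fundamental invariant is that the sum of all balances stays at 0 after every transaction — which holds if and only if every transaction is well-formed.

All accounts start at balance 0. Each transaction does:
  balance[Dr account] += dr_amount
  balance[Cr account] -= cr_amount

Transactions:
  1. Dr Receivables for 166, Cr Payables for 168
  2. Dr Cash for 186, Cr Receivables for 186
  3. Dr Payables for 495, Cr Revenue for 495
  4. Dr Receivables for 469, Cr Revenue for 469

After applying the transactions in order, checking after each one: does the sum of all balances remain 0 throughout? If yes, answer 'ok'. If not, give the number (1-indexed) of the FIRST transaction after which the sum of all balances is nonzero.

Answer: 1

Derivation:
After txn 1: dr=166 cr=168 sum_balances=-2
After txn 2: dr=186 cr=186 sum_balances=-2
After txn 3: dr=495 cr=495 sum_balances=-2
After txn 4: dr=469 cr=469 sum_balances=-2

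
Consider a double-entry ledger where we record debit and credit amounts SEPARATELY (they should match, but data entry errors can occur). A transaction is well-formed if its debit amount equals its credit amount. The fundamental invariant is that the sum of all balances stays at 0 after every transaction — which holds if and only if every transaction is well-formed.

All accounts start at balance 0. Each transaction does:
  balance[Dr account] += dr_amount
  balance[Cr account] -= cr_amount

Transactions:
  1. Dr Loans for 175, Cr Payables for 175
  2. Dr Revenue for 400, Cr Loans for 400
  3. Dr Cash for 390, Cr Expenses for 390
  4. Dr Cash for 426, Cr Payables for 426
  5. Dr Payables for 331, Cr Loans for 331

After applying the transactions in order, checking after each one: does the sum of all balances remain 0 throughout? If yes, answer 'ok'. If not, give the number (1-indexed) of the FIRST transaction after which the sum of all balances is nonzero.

After txn 1: dr=175 cr=175 sum_balances=0
After txn 2: dr=400 cr=400 sum_balances=0
After txn 3: dr=390 cr=390 sum_balances=0
After txn 4: dr=426 cr=426 sum_balances=0
After txn 5: dr=331 cr=331 sum_balances=0

Answer: ok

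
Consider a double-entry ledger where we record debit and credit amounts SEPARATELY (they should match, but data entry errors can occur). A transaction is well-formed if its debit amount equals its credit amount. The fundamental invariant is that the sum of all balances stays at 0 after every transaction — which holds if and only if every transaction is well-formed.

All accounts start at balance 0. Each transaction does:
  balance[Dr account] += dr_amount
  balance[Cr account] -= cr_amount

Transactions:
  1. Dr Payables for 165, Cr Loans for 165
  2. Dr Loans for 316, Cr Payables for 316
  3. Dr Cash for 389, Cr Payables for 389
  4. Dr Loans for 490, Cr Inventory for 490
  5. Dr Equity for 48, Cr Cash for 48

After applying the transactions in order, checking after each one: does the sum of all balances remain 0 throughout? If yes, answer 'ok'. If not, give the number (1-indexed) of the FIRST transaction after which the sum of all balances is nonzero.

Answer: ok

Derivation:
After txn 1: dr=165 cr=165 sum_balances=0
After txn 2: dr=316 cr=316 sum_balances=0
After txn 3: dr=389 cr=389 sum_balances=0
After txn 4: dr=490 cr=490 sum_balances=0
After txn 5: dr=48 cr=48 sum_balances=0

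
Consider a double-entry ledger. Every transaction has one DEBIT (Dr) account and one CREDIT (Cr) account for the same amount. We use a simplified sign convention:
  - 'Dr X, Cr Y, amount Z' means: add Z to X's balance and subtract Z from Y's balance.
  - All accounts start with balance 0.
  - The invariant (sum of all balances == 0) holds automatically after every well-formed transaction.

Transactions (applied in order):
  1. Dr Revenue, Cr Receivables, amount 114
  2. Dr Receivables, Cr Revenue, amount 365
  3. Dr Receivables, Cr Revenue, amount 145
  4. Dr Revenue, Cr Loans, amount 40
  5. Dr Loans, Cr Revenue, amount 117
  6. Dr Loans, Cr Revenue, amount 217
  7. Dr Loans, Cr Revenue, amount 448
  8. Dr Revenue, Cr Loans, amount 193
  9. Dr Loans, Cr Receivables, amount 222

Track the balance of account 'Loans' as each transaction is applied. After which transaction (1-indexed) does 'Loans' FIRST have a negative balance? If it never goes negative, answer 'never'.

After txn 1: Loans=0
After txn 2: Loans=0
After txn 3: Loans=0
After txn 4: Loans=-40

Answer: 4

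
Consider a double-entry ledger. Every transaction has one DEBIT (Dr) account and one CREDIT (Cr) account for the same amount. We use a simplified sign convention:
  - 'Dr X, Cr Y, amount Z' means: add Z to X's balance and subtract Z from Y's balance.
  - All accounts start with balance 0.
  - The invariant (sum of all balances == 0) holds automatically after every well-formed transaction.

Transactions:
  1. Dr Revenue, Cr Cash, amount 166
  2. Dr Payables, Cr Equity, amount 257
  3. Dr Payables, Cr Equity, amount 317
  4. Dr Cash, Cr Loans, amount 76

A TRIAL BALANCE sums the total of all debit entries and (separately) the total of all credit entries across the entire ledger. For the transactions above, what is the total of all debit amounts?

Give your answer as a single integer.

Answer: 816

Derivation:
Txn 1: debit+=166
Txn 2: debit+=257
Txn 3: debit+=317
Txn 4: debit+=76
Total debits = 816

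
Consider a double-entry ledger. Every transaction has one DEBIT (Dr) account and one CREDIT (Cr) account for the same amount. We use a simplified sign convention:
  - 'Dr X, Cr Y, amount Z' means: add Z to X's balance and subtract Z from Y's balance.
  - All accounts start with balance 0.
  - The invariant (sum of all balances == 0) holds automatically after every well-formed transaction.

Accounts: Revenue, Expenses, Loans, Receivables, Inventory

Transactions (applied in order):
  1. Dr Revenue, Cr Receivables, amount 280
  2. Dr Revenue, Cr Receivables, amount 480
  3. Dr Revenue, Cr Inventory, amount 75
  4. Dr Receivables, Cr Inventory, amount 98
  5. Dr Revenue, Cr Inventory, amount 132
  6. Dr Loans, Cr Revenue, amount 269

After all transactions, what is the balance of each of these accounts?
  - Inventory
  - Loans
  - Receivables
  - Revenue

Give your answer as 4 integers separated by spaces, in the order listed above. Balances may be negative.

After txn 1 (Dr Revenue, Cr Receivables, amount 280): Receivables=-280 Revenue=280
After txn 2 (Dr Revenue, Cr Receivables, amount 480): Receivables=-760 Revenue=760
After txn 3 (Dr Revenue, Cr Inventory, amount 75): Inventory=-75 Receivables=-760 Revenue=835
After txn 4 (Dr Receivables, Cr Inventory, amount 98): Inventory=-173 Receivables=-662 Revenue=835
After txn 5 (Dr Revenue, Cr Inventory, amount 132): Inventory=-305 Receivables=-662 Revenue=967
After txn 6 (Dr Loans, Cr Revenue, amount 269): Inventory=-305 Loans=269 Receivables=-662 Revenue=698

Answer: -305 269 -662 698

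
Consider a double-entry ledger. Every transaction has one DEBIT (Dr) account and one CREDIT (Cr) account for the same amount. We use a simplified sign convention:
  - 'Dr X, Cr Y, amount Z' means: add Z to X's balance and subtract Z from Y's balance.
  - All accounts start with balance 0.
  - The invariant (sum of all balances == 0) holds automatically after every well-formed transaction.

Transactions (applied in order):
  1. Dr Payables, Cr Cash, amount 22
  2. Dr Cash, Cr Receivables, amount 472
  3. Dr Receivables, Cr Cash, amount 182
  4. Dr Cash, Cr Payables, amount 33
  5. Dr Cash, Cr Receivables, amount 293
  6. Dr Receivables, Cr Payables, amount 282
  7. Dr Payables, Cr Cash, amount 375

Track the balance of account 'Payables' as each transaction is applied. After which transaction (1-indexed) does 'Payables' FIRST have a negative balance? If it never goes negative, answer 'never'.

After txn 1: Payables=22
After txn 2: Payables=22
After txn 3: Payables=22
After txn 4: Payables=-11

Answer: 4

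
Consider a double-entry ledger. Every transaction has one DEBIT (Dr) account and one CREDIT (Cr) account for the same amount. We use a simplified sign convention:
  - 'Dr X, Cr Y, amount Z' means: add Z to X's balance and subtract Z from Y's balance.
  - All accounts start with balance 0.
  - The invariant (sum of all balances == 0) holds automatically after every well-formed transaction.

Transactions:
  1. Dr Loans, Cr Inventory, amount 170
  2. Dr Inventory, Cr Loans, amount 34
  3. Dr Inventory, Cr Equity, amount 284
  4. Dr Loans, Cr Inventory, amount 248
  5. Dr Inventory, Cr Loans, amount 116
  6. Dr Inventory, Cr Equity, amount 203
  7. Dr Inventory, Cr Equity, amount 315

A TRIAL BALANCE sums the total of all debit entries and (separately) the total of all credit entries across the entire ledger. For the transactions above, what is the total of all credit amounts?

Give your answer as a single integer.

Txn 1: credit+=170
Txn 2: credit+=34
Txn 3: credit+=284
Txn 4: credit+=248
Txn 5: credit+=116
Txn 6: credit+=203
Txn 7: credit+=315
Total credits = 1370

Answer: 1370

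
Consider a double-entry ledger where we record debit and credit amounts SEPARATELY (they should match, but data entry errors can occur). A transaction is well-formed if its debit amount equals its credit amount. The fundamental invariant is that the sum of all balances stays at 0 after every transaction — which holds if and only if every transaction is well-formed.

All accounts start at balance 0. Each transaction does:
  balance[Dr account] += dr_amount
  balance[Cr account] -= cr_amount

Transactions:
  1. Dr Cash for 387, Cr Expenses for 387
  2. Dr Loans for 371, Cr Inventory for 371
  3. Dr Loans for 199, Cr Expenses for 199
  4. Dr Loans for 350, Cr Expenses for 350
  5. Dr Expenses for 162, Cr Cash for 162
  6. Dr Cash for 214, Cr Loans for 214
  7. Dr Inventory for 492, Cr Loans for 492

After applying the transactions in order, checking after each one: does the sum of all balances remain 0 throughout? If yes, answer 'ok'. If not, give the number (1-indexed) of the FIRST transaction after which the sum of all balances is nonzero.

Answer: ok

Derivation:
After txn 1: dr=387 cr=387 sum_balances=0
After txn 2: dr=371 cr=371 sum_balances=0
After txn 3: dr=199 cr=199 sum_balances=0
After txn 4: dr=350 cr=350 sum_balances=0
After txn 5: dr=162 cr=162 sum_balances=0
After txn 6: dr=214 cr=214 sum_balances=0
After txn 7: dr=492 cr=492 sum_balances=0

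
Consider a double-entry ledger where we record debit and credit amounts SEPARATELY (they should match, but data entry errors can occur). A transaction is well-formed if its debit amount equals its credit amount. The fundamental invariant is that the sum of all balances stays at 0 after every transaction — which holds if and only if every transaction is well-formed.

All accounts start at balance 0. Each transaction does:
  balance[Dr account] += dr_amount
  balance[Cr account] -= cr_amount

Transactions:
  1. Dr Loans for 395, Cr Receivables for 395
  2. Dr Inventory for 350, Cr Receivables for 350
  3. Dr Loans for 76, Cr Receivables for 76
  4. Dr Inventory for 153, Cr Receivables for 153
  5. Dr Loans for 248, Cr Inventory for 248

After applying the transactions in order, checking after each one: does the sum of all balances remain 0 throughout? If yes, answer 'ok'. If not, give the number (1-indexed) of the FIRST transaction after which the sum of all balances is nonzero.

Answer: ok

Derivation:
After txn 1: dr=395 cr=395 sum_balances=0
After txn 2: dr=350 cr=350 sum_balances=0
After txn 3: dr=76 cr=76 sum_balances=0
After txn 4: dr=153 cr=153 sum_balances=0
After txn 5: dr=248 cr=248 sum_balances=0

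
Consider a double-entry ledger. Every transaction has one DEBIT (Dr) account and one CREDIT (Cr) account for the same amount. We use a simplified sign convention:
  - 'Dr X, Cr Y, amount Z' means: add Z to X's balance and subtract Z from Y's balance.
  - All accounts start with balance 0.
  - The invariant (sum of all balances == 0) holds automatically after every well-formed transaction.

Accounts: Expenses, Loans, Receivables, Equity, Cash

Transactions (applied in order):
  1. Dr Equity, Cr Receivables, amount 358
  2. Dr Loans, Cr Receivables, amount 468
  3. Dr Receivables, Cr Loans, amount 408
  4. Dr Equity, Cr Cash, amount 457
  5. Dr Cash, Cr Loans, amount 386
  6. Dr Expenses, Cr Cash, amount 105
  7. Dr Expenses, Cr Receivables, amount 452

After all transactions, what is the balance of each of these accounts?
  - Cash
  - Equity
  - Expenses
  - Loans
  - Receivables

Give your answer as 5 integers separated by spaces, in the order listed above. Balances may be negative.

Answer: -176 815 557 -326 -870

Derivation:
After txn 1 (Dr Equity, Cr Receivables, amount 358): Equity=358 Receivables=-358
After txn 2 (Dr Loans, Cr Receivables, amount 468): Equity=358 Loans=468 Receivables=-826
After txn 3 (Dr Receivables, Cr Loans, amount 408): Equity=358 Loans=60 Receivables=-418
After txn 4 (Dr Equity, Cr Cash, amount 457): Cash=-457 Equity=815 Loans=60 Receivables=-418
After txn 5 (Dr Cash, Cr Loans, amount 386): Cash=-71 Equity=815 Loans=-326 Receivables=-418
After txn 6 (Dr Expenses, Cr Cash, amount 105): Cash=-176 Equity=815 Expenses=105 Loans=-326 Receivables=-418
After txn 7 (Dr Expenses, Cr Receivables, amount 452): Cash=-176 Equity=815 Expenses=557 Loans=-326 Receivables=-870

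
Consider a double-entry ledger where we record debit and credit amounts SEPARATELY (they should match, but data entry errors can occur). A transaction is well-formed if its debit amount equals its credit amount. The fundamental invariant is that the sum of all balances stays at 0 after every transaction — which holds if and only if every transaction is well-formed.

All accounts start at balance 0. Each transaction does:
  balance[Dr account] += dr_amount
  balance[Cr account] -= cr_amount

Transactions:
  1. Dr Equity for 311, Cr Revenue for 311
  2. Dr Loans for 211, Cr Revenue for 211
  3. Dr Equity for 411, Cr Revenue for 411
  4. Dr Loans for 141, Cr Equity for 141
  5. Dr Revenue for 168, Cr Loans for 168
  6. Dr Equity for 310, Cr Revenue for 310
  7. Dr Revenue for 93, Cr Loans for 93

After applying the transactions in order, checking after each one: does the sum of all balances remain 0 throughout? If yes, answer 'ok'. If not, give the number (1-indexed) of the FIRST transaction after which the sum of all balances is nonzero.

After txn 1: dr=311 cr=311 sum_balances=0
After txn 2: dr=211 cr=211 sum_balances=0
After txn 3: dr=411 cr=411 sum_balances=0
After txn 4: dr=141 cr=141 sum_balances=0
After txn 5: dr=168 cr=168 sum_balances=0
After txn 6: dr=310 cr=310 sum_balances=0
After txn 7: dr=93 cr=93 sum_balances=0

Answer: ok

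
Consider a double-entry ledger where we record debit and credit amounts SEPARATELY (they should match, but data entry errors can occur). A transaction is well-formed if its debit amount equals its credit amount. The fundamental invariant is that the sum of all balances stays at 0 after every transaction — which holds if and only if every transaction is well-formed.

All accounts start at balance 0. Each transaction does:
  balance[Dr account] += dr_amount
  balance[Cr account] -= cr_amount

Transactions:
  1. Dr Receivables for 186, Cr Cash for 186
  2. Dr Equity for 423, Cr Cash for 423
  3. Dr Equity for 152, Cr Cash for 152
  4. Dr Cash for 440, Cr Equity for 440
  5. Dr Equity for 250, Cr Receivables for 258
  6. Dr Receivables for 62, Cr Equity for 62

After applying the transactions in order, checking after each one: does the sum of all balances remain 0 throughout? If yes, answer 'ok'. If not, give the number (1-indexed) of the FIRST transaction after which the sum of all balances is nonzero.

Answer: 5

Derivation:
After txn 1: dr=186 cr=186 sum_balances=0
After txn 2: dr=423 cr=423 sum_balances=0
After txn 3: dr=152 cr=152 sum_balances=0
After txn 4: dr=440 cr=440 sum_balances=0
After txn 5: dr=250 cr=258 sum_balances=-8
After txn 6: dr=62 cr=62 sum_balances=-8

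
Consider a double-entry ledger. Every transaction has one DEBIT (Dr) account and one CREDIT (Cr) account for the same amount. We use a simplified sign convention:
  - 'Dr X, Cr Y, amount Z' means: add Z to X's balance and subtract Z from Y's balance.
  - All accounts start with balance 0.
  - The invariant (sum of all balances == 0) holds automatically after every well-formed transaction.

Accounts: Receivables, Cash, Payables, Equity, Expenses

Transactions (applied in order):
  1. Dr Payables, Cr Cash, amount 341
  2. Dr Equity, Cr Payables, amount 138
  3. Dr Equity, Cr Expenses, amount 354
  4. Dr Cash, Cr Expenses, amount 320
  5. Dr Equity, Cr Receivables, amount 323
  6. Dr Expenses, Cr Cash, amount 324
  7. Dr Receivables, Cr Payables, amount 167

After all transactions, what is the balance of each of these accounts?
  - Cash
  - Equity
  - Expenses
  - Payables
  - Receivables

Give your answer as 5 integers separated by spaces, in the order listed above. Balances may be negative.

Answer: -345 815 -350 36 -156

Derivation:
After txn 1 (Dr Payables, Cr Cash, amount 341): Cash=-341 Payables=341
After txn 2 (Dr Equity, Cr Payables, amount 138): Cash=-341 Equity=138 Payables=203
After txn 3 (Dr Equity, Cr Expenses, amount 354): Cash=-341 Equity=492 Expenses=-354 Payables=203
After txn 4 (Dr Cash, Cr Expenses, amount 320): Cash=-21 Equity=492 Expenses=-674 Payables=203
After txn 5 (Dr Equity, Cr Receivables, amount 323): Cash=-21 Equity=815 Expenses=-674 Payables=203 Receivables=-323
After txn 6 (Dr Expenses, Cr Cash, amount 324): Cash=-345 Equity=815 Expenses=-350 Payables=203 Receivables=-323
After txn 7 (Dr Receivables, Cr Payables, amount 167): Cash=-345 Equity=815 Expenses=-350 Payables=36 Receivables=-156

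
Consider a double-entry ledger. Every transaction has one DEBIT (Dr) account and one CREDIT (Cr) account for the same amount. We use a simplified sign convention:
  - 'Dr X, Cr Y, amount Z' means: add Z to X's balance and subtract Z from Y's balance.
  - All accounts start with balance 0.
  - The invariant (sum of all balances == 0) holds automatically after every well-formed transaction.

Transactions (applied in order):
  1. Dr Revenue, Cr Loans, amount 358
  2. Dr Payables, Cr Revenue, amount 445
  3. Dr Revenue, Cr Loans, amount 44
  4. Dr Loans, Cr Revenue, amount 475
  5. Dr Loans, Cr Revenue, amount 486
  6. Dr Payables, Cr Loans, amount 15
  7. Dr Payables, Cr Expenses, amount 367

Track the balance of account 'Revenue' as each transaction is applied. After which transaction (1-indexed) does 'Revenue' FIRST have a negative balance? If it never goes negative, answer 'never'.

Answer: 2

Derivation:
After txn 1: Revenue=358
After txn 2: Revenue=-87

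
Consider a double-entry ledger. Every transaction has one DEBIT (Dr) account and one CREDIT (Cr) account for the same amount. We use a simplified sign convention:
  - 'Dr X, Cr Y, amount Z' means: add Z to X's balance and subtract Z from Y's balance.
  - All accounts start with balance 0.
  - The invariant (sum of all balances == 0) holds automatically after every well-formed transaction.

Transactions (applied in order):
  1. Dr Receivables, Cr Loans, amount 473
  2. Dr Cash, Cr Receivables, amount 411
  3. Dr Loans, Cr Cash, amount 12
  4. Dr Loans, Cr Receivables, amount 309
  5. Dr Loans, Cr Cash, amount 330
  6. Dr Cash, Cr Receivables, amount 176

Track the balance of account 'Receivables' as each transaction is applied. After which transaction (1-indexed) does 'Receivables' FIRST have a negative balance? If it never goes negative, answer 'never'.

Answer: 4

Derivation:
After txn 1: Receivables=473
After txn 2: Receivables=62
After txn 3: Receivables=62
After txn 4: Receivables=-247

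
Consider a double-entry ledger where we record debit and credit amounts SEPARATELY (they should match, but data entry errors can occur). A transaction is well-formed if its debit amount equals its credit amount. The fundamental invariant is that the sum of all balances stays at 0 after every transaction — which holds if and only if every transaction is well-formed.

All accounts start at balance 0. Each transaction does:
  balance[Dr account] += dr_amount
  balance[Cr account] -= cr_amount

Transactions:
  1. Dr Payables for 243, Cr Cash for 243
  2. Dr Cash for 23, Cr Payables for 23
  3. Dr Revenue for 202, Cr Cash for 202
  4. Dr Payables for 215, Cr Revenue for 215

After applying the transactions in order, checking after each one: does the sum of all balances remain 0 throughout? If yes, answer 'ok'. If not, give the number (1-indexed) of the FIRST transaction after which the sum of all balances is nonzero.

Answer: ok

Derivation:
After txn 1: dr=243 cr=243 sum_balances=0
After txn 2: dr=23 cr=23 sum_balances=0
After txn 3: dr=202 cr=202 sum_balances=0
After txn 4: dr=215 cr=215 sum_balances=0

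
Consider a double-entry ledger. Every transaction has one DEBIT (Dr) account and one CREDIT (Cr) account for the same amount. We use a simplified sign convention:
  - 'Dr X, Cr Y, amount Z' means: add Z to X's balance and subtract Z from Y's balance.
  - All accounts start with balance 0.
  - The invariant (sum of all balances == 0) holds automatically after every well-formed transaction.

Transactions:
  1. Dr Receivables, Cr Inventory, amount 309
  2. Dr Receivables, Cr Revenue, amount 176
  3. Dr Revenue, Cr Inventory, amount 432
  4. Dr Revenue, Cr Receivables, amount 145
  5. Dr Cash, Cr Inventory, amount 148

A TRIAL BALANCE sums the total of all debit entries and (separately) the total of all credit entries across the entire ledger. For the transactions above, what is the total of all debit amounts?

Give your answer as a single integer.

Answer: 1210

Derivation:
Txn 1: debit+=309
Txn 2: debit+=176
Txn 3: debit+=432
Txn 4: debit+=145
Txn 5: debit+=148
Total debits = 1210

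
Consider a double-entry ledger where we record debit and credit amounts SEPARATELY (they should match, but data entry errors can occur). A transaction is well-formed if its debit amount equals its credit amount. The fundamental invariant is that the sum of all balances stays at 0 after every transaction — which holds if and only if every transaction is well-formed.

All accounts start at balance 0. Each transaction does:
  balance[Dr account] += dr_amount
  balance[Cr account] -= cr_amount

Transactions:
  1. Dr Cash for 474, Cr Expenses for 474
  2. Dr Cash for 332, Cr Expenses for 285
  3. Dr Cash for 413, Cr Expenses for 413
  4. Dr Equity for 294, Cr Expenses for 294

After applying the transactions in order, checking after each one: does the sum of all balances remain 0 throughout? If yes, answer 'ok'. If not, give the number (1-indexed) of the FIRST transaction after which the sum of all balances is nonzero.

After txn 1: dr=474 cr=474 sum_balances=0
After txn 2: dr=332 cr=285 sum_balances=47
After txn 3: dr=413 cr=413 sum_balances=47
After txn 4: dr=294 cr=294 sum_balances=47

Answer: 2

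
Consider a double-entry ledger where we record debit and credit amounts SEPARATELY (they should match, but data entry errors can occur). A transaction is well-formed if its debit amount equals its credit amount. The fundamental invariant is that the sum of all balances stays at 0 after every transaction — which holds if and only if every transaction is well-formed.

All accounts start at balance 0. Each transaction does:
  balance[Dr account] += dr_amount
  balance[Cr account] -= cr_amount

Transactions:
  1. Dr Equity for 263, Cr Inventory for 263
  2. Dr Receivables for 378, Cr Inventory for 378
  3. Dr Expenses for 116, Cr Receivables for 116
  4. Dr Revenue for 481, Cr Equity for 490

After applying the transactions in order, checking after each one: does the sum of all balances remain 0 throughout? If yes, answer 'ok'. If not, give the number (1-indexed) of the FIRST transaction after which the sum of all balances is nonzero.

Answer: 4

Derivation:
After txn 1: dr=263 cr=263 sum_balances=0
After txn 2: dr=378 cr=378 sum_balances=0
After txn 3: dr=116 cr=116 sum_balances=0
After txn 4: dr=481 cr=490 sum_balances=-9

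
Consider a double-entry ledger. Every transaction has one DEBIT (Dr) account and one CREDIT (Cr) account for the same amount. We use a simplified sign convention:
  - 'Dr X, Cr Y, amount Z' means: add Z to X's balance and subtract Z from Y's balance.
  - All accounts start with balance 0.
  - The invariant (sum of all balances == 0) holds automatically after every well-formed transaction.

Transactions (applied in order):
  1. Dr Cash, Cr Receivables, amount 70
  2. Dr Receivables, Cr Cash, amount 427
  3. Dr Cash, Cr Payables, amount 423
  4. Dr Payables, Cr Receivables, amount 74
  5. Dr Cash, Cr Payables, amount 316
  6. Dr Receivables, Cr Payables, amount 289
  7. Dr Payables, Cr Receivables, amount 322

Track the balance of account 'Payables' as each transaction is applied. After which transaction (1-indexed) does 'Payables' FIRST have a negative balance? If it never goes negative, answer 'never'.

After txn 1: Payables=0
After txn 2: Payables=0
After txn 3: Payables=-423

Answer: 3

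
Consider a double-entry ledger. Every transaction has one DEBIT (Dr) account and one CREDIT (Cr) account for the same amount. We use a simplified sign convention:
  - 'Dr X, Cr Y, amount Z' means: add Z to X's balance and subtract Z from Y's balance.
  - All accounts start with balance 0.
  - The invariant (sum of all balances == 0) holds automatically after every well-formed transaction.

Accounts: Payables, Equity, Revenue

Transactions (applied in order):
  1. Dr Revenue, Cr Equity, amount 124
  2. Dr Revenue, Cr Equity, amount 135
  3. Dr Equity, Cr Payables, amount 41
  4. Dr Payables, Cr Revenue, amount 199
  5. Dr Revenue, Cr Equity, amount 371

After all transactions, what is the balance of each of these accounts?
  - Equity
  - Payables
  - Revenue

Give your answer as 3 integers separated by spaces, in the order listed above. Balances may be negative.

After txn 1 (Dr Revenue, Cr Equity, amount 124): Equity=-124 Revenue=124
After txn 2 (Dr Revenue, Cr Equity, amount 135): Equity=-259 Revenue=259
After txn 3 (Dr Equity, Cr Payables, amount 41): Equity=-218 Payables=-41 Revenue=259
After txn 4 (Dr Payables, Cr Revenue, amount 199): Equity=-218 Payables=158 Revenue=60
After txn 5 (Dr Revenue, Cr Equity, amount 371): Equity=-589 Payables=158 Revenue=431

Answer: -589 158 431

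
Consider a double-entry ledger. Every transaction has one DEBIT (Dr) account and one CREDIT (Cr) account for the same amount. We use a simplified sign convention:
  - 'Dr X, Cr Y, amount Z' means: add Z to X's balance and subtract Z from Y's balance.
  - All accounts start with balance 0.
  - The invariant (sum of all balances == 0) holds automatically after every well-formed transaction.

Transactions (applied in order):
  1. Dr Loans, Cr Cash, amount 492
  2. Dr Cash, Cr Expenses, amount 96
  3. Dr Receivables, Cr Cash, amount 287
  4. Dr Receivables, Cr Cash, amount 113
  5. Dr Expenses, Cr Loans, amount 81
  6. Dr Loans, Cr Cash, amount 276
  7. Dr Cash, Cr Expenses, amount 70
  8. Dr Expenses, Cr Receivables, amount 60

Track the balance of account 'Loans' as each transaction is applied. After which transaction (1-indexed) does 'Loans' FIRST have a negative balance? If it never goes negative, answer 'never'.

After txn 1: Loans=492
After txn 2: Loans=492
After txn 3: Loans=492
After txn 4: Loans=492
After txn 5: Loans=411
After txn 6: Loans=687
After txn 7: Loans=687
After txn 8: Loans=687

Answer: never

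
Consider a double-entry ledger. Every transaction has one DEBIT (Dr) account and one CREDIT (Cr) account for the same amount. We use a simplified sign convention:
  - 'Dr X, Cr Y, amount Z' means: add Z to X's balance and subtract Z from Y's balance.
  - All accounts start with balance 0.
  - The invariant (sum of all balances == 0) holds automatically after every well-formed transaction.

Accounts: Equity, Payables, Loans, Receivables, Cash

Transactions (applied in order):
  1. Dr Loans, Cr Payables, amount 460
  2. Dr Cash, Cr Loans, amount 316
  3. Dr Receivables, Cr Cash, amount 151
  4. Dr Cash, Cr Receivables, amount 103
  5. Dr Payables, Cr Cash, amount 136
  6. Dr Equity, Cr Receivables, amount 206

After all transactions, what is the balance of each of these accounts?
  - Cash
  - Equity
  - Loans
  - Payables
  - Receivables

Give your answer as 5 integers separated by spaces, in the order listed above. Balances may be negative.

Answer: 132 206 144 -324 -158

Derivation:
After txn 1 (Dr Loans, Cr Payables, amount 460): Loans=460 Payables=-460
After txn 2 (Dr Cash, Cr Loans, amount 316): Cash=316 Loans=144 Payables=-460
After txn 3 (Dr Receivables, Cr Cash, amount 151): Cash=165 Loans=144 Payables=-460 Receivables=151
After txn 4 (Dr Cash, Cr Receivables, amount 103): Cash=268 Loans=144 Payables=-460 Receivables=48
After txn 5 (Dr Payables, Cr Cash, amount 136): Cash=132 Loans=144 Payables=-324 Receivables=48
After txn 6 (Dr Equity, Cr Receivables, amount 206): Cash=132 Equity=206 Loans=144 Payables=-324 Receivables=-158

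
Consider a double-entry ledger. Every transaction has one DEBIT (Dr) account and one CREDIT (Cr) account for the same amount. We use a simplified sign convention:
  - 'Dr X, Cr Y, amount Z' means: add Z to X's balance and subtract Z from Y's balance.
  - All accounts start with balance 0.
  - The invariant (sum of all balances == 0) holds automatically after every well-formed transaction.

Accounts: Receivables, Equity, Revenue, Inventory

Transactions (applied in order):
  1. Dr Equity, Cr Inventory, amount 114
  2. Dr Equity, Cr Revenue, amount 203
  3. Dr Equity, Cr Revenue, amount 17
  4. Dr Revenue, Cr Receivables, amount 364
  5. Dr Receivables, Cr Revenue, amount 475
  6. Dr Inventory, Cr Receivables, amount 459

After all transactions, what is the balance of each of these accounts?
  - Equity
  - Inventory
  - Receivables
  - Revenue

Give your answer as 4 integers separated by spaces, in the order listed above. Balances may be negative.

After txn 1 (Dr Equity, Cr Inventory, amount 114): Equity=114 Inventory=-114
After txn 2 (Dr Equity, Cr Revenue, amount 203): Equity=317 Inventory=-114 Revenue=-203
After txn 3 (Dr Equity, Cr Revenue, amount 17): Equity=334 Inventory=-114 Revenue=-220
After txn 4 (Dr Revenue, Cr Receivables, amount 364): Equity=334 Inventory=-114 Receivables=-364 Revenue=144
After txn 5 (Dr Receivables, Cr Revenue, amount 475): Equity=334 Inventory=-114 Receivables=111 Revenue=-331
After txn 6 (Dr Inventory, Cr Receivables, amount 459): Equity=334 Inventory=345 Receivables=-348 Revenue=-331

Answer: 334 345 -348 -331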